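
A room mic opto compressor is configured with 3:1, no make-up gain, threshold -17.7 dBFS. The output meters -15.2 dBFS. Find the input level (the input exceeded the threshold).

-10.2 dBFS

The compressed level sits -15.2 − (-17.7) = 2.5 dB over threshold.
Before 3:1 compression the overshoot was 2.5 × 3 = 7.5 dB, so input = -17.7 + 7.5 = -10.2 dBFS.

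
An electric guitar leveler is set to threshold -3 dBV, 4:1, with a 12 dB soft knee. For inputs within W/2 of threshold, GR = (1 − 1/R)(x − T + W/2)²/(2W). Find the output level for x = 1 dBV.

x − T + W/2 = 1 − (-3) + 6 = 10.
GR = (1 − 1/4) × 10² / 24 = 0.75 × 100 / 24 = 3.125 dB.
Output = 1 − 3.125 = -2.125 dBV.

-2.125 dBV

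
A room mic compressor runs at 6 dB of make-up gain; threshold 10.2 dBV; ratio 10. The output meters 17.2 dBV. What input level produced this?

Remove make-up: 17.2 − 6 = 11.2 dBV.
The compressed level sits 11.2 − 10.2 = 1 dB over threshold.
Undo the ratio: input overshoot = 1 × 10 = 10 dB, giving input = 20.2 dBV.

20.2 dBV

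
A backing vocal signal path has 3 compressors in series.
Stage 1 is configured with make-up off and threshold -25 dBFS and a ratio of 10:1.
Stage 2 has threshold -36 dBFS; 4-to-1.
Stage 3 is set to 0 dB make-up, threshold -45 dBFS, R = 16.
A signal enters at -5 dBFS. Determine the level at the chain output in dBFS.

-44.234375 dBFS

Stage 1: -5 dBFS is 20 dB over -25 dBFS; at 10:1 that becomes 2 dB over, giving -23 dBFS.
Stage 2: overshoot 13 dB → 13/4 = 3.25 dB → -32.75 dBFS.
Stage 3: 12.25 dB above -45 dBFS, reduced 16:1 to 0.765625 dB above → -44.234375 dBFS.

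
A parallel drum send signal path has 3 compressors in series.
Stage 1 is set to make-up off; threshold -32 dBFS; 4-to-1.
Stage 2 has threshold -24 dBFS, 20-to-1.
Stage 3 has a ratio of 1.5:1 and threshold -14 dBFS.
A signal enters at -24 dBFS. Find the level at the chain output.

-30 dBFS

Stage 1: 8 dB above -32 dBFS, reduced 4:1 to 2 dB above → -30 dBFS.
Stage 2: below threshold (-30 ≤ -24); passes unchanged; output -30 dBFS.
Stage 3: -30 dBFS is at or below the -14 dBFS threshold — no compression; output -30 dBFS.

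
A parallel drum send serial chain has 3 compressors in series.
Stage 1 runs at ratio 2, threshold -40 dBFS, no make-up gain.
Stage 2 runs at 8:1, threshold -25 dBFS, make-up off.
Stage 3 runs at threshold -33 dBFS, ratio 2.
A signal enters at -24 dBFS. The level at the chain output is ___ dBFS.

-32.5 dBFS

Stage 1: overshoot 16 dB → 16/2 = 8 dB → -32 dBFS.
Stage 2: -32 dBFS is at or below the -25 dBFS threshold — no compression; output -32 dBFS.
Stage 3: -32 dBFS is 1 dB over -33 dBFS; at 2:1 that becomes 0.5 dB over, giving -32.5 dBFS.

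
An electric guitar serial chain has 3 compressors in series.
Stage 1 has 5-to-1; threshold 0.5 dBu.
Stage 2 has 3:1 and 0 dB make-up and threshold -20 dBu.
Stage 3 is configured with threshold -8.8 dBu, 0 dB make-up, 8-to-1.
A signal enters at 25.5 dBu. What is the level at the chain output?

-11.5 dBu

Stage 1: 25.5 dBu is 25 dB over 0.5 dBu; at 5:1 that becomes 5 dB over, giving 5.5 dBu.
Stage 2: overshoot 25.5 dB → 25.5/3 = 8.5 dB → -11.5 dBu.
Stage 3: -11.5 dBu is at or below the -8.8 dBu threshold — no compression; output -11.5 dBu.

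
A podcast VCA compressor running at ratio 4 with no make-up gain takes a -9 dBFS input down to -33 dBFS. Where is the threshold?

Input is 32 dB above T (since output overshoot × R = input overshoot: (-33 − T)·4 = -9 − T gives T = -41 dBFS).
Check: -41 + (-9 − (-41))/4 = -41 + 8 = -33 dBFS. ✓

-41 dBFS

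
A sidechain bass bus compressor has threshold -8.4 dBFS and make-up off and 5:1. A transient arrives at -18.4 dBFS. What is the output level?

-18.4 dBFS is 10 dB below the -8.4 dBFS threshold, so no gain reduction is applied.
Output = input = -18.4 dBFS.

-18.4 dBFS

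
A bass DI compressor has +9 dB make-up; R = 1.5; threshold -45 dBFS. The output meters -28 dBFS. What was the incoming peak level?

-33 dBFS

Remove make-up: -28 − 9 = -37 dBFS.
The compressed level sits -37 − (-45) = 8 dB over threshold.
Input overshoot = R × output overshoot = 12 dB → input = -45 + 12 = -33 dBFS.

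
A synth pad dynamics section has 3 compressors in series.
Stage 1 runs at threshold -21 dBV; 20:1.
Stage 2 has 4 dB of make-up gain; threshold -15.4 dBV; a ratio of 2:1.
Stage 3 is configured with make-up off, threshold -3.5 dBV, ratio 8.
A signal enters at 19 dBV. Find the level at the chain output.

-15 dBV

Stage 1: overshoot 40 dB → 40/20 = 2 dB → -19 dBV.
Stage 2: below threshold (-19 ≤ -15.4); passes unchanged; make-up brings it to -15 dBV.
Stage 3: below threshold (-15 ≤ -3.5); passes unchanged; output -15 dBV.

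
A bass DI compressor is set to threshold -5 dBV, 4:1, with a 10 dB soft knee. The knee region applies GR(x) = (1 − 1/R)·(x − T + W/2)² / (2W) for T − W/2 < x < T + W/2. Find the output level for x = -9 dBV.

-9.0375 dBV

x − T + W/2 = -9 − (-5) + 5 = 1.
GR = (1 − 1/4) × 1² / 20 = 0.75 × 1 / 20 = 0.0375 dB.
Output = -9 − 0.0375 = -9.0375 dBV.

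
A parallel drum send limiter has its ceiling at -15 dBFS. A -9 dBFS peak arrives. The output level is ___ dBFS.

-15 dBFS

The limiter clamps the peak to its -15 dBFS ceiling.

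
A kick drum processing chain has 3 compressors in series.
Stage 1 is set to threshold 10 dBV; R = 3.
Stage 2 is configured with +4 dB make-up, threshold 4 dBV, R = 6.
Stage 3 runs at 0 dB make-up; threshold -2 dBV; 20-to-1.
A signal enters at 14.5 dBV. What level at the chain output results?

Stage 1: 4.5 dB above 10 dBV, reduced 3:1 to 1.5 dB above → 11.5 dBV.
Stage 2: 11.5 dBV is 7.5 dB over 4 dBV; at 6:1 that becomes 1.25 dB over, giving 5.25 dBV; +4 dB make-up → 9.25 dBV.
Stage 3: 11.25 dB above -2 dBV, reduced 20:1 to 0.5625 dB above → -1.4375 dBV.

-1.4375 dBV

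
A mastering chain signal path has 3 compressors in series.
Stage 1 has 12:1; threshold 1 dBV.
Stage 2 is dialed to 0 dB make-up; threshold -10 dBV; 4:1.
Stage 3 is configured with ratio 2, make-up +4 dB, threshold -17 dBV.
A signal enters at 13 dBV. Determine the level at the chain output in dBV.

Stage 1: 13 dBV is 12 dB over 1 dBV; at 12:1 that becomes 1 dB over, giving 2 dBV.
Stage 2: 2 dBV is 12 dB over -10 dBV; at 4:1 that becomes 3 dB over, giving -7 dBV.
Stage 3: 10 dB above -17 dBV, reduced 2:1 to 5 dB above → -12 dBV; +4 dB make-up → -8 dBV.

-8 dBV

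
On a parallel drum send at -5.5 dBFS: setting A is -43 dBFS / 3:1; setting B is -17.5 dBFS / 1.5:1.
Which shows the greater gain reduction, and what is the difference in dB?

A, by 21 dB

A: GR = 37.5 − 37.5/3 = 25 dB.
B: GR = 12 − 12/1.5 = 4 dB.
A reduces 21 dB more.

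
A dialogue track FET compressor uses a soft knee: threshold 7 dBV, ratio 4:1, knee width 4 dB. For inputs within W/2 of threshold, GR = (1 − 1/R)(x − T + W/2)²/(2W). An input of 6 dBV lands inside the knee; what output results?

x − T + W/2 = 6 − 7 + 2 = 1.
GR = (1 − 1/4) × 1² / 8 = 0.75 × 1 / 8 = 0.09375 dB.
Output = 6 − 0.09375 = 5.90625 dBV.

5.90625 dBV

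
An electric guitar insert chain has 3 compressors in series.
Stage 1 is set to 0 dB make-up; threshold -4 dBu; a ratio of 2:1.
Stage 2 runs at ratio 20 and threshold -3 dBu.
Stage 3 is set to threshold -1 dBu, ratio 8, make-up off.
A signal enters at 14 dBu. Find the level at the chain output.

-2.6 dBu

Stage 1: 18 dB above -4 dBu, reduced 2:1 to 9 dB above → 5 dBu.
Stage 2: 8 dB above -3 dBu, reduced 20:1 to 0.4 dB above → -2.6 dBu.
Stage 3: below threshold (-2.6 ≤ -1); passes unchanged; output -2.6 dBu.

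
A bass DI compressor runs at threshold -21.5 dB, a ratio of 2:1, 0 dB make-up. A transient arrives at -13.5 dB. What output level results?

Overshoot: -13.5 − (-21.5) = 8 dB.
At 2:1 the overshoot is divided by 2, leaving 4 dB above threshold.
Output = -21.5 + 4 = -17.5 dB.

-17.5 dB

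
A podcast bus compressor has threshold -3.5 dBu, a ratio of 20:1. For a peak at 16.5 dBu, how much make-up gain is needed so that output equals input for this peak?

The peak compresses to -3.5 + 20/20 = -2.5 dBu.
To reach 16.5 dBu requires 16.5 − (-2.5) = 19 dB of make-up.

19 dB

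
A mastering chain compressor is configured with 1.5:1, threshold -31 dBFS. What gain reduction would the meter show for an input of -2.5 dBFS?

9.5 dB

The signal is 28.5 dB above threshold.
After 1.5:1 compression the overshoot becomes 28.5/1.5 = 19 dB.
So the signal is attenuated by 28.5 − 19 = 9.5 dB.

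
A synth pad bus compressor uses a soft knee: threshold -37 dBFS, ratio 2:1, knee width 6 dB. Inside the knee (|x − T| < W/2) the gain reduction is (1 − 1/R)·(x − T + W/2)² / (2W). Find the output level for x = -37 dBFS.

x − T + W/2 = -37 − (-37) + 3 = 3.
GR = (1 − 1/2) × 3² / 12 = 0.5 × 9 / 12 = 0.375 dB.
Output = -37 − 0.375 = -37.375 dBFS.

-37.375 dBFS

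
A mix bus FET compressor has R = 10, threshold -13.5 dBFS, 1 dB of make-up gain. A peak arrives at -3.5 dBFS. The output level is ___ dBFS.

-11.5 dBFS

Overshoot: -3.5 − (-13.5) = 10 dB.
10:1 compression reduces that to 10/10 = 1 dB over.
That puts the output at -12.5 dBFS; make-up adds 1 dB, giving -11.5 dBFS.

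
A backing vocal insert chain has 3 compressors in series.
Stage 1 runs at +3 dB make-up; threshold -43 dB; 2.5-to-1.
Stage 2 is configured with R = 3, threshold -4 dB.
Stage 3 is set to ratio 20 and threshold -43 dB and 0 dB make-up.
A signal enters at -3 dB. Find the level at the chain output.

Stage 1: -3 dB is 40 dB over -43 dB; at 2.5:1 that becomes 16 dB over, giving -27 dB; +3 dB make-up → -24 dB.
Stage 2: -24 dB ≤ -4 dB, so stage 2 doesn't engage; output -24 dB.
Stage 3: 19 dB above -43 dB, reduced 20:1 to 0.95 dB above → -42.05 dB.

-42.05 dB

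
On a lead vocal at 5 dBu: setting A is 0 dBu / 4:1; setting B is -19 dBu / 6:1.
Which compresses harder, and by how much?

B, by 16.25 dB

A: overshoot 5 dB → output overshoot 1.25 dB → GR 3.75 dB.
B: overshoot 24 dB → output overshoot 4 dB → GR 20 dB.
B applies 16.25 dB more gain reduction.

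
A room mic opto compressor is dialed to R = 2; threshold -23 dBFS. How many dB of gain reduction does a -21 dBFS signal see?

The signal is 2 dB above threshold.
After 2:1 compression the overshoot becomes 2/2 = 1 dB.
Gain reduction = 2 − 1 = 1 dB.

1 dB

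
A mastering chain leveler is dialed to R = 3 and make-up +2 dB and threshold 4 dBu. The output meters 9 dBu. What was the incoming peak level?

Before make-up, the level was 9 − 2 = 7 dBu.
That's 3 dB above the 4 dBu threshold.
Input overshoot = R × output overshoot = 9 dB → input = 4 + 9 = 13 dBu.

13 dBu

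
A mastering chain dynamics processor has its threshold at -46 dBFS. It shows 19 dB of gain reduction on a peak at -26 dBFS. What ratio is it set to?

Input overshoot = -26 − (-46) = 20 dB.
Output overshoot = 20 − 19 = 1 dB.
Ratio = input overshoot / output overshoot = 20 / 1 = 20.

20:1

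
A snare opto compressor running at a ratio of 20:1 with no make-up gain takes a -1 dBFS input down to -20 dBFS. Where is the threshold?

Input is 20 dB above T (since output overshoot × R = input overshoot: (-20 − T)·20 = -1 − T gives T = -21 dBFS).
Check: -21 + (-1 − (-21))/20 = -21 + 1 = -20 dBFS. ✓

-21 dBFS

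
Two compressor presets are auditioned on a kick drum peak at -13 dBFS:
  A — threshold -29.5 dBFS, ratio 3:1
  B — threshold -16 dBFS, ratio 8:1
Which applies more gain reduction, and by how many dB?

A, by 8.375 dB

A: overshoot 16.5 dB → output overshoot 5.5 dB → GR 11 dB.
B: overshoot 3 dB → output overshoot 0.375 dB → GR 2.625 dB.
A applies 8.375 dB more gain reduction.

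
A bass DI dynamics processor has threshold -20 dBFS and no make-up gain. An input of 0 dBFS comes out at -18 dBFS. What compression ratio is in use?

Input overshoot = 0 − (-20) = 20 dB; output overshoot = -18 − (-20) = 2 dB.
Ratio = 20 / 2 = 10.

10:1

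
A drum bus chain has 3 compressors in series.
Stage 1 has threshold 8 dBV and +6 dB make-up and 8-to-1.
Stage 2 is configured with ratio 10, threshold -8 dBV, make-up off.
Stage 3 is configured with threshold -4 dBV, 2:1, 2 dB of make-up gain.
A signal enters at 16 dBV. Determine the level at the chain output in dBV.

-3.7 dBV

Stage 1: 8 dB above 8 dBV, reduced 8:1 to 1 dB above → 9 dBV; +6 dB make-up → 15 dBV.
Stage 2: 15 dBV is 23 dB over -8 dBV; at 10:1 that becomes 2.3 dB over, giving -5.7 dBV.
Stage 3: -5.7 dBV ≤ -4 dBV, so stage 3 doesn't engage; make-up brings it to -3.7 dBV.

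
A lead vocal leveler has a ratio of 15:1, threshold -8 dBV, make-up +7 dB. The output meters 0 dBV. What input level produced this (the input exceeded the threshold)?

7 dBV

Before make-up, the level was 0 − 7 = -7 dBV.
Post-compression overshoot = -7 − (-8) = 1 dB.
Input overshoot = R × output overshoot = 15 dB → input = -8 + 15 = 7 dBV.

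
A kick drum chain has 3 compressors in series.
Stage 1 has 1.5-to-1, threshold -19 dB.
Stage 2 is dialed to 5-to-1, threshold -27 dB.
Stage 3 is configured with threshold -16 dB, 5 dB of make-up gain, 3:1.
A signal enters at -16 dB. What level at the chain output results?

-20 dB

Stage 1: -16 dB is 3 dB over -19 dB; at 1.5:1 that becomes 2 dB over, giving -17 dB.
Stage 2: -17 dB is 10 dB over -27 dB; at 5:1 that becomes 2 dB over, giving -25 dB.
Stage 3: -25 dB is at or below the -16 dB threshold — no compression; make-up brings it to -20 dB.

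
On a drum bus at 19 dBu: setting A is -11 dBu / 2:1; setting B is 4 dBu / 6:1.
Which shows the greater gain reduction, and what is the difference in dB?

A, by 2.5 dB

A: overshoot 30 dB → output overshoot 15 dB → GR 15 dB.
B: overshoot 15 dB → output overshoot 2.5 dB → GR 12.5 dB.
A applies 2.5 dB more gain reduction.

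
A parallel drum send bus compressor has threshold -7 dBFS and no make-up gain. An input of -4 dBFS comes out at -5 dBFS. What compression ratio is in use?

Input overshoot = -4 − (-7) = 3 dB; output overshoot = -5 − (-7) = 2 dB.
Ratio = 3 / 2 = 1.5.

1.5:1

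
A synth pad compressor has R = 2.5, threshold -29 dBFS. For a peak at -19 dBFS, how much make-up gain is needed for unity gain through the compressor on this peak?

6 dB

The peak compresses to -29 + 10/2.5 = -25 dBFS.
To reach -19 dBFS requires -19 − (-25) = 6 dB of make-up.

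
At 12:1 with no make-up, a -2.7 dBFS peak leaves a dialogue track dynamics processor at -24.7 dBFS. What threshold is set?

Input is 24 dB above T (since output overshoot × R = input overshoot: (-24.7 − T)·12 = -2.7 − T gives T = -26.7 dBFS).
Check: -26.7 + (-2.7 − (-26.7))/12 = -26.7 + 2 = -24.7 dBFS. ✓

-26.7 dBFS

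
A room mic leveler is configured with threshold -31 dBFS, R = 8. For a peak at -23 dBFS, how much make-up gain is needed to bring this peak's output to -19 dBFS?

11 dB

Overshoot 8 dB → 8/8 = 1 dB after compression, so the compressed level is -31 + 1 = -30 dBFS.
Make-up = target − compressed = -19 − (-30) = 11 dB.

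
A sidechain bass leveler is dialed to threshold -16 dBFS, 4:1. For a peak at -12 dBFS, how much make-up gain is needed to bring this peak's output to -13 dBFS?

Overshoot 4 dB → 4/4 = 1 dB after compression, so the compressed level is -16 + 1 = -15 dBFS.
Make-up = target − compressed = -13 − (-15) = 2 dB.

2 dB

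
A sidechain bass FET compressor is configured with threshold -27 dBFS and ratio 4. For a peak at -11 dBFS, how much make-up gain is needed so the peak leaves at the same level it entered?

12 dB

The peak compresses to -27 + 16/4 = -23 dBFS.
To reach -11 dBFS requires -11 − (-23) = 12 dB of make-up.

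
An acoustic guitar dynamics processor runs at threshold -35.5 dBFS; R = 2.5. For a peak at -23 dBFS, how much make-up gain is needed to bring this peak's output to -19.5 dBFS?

11 dB

The peak compresses to -35.5 + 12.5/2.5 = -30.5 dBFS.
To reach -19.5 dBFS requires -19.5 − (-30.5) = 11 dB of make-up.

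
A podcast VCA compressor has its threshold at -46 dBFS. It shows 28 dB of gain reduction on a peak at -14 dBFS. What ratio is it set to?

8:1

Input overshoot = -14 − (-46) = 32 dB.
Output overshoot = 32 − 28 = 4 dB.
Ratio = input overshoot / output overshoot = 32 / 4 = 8.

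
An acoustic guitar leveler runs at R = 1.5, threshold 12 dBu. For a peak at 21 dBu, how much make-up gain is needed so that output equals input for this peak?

3 dB

Overshoot 9 dB → 9/1.5 = 6 dB after compression, so the compressed level is 12 + 6 = 18 dBu.
Make-up = target − compressed = 21 − 18 = 3 dB.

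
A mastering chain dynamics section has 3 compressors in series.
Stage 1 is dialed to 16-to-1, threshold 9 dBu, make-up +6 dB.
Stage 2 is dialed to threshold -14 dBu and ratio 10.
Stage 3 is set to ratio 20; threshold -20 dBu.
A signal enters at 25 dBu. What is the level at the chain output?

-19.55 dBu

Stage 1: 16 dB above 9 dBu, reduced 16:1 to 1 dB above → 10 dBu; +6 dB make-up → 16 dBu.
Stage 2: 30 dB above -14 dBu, reduced 10:1 to 3 dB above → -11 dBu.
Stage 3: 9 dB above -20 dBu, reduced 20:1 to 0.45 dB above → -19.55 dBu.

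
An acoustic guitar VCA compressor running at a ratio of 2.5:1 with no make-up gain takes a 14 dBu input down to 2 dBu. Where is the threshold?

Gain reduction = 14 − 2 = 12 dB; output overshoot = GR / (R − 1) = 12 / 1.5 = 8 dB.
Threshold = output − output overshoot = 2 − 8 = -6 dBu.

-6 dBu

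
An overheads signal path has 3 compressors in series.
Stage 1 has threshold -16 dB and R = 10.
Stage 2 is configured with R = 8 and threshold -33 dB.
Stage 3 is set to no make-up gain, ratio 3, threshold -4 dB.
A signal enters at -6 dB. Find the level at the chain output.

-30.75 dB

Stage 1: 10 dB above -16 dB, reduced 10:1 to 1 dB above → -15 dB.
Stage 2: 18 dB above -33 dB, reduced 8:1 to 2.25 dB above → -30.75 dB.
Stage 3: -30.75 dB is at or below the -4 dB threshold — no compression; output -30.75 dB.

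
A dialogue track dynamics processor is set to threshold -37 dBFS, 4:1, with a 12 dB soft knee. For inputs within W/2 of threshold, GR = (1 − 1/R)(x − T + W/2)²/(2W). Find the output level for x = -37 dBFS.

x − T + W/2 = -37 − (-37) + 6 = 6.
GR = (1 − 1/4) × 6² / 24 = 0.75 × 36 / 24 = 1.125 dB.
Output = -37 − 1.125 = -38.125 dBFS.

-38.125 dBFS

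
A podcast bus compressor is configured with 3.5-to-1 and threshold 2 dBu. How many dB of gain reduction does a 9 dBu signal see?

The signal is 7 dB above threshold.
A 3.5:1 ratio leaves 2 dB of that excess.
GR = overshoot in − overshoot out = 7 − 2 = 5 dB.

5 dB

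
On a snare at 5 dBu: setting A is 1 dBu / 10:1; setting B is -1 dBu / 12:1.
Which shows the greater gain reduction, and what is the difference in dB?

A: 4 dB over, compressed to 0.4 dB over, so 3.6 dB of GR.
B: 6 dB over, compressed to 0.5 dB over, so 5.5 dB of GR.
B applies 1.9 dB more gain reduction.

B, by 1.9 dB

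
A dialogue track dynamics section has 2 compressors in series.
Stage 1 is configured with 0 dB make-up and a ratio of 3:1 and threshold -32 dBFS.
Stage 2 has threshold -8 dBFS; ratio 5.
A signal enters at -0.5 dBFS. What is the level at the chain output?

Stage 1: 31.5 dB above -32 dBFS, reduced 3:1 to 10.5 dB above → -21.5 dBFS.
Stage 2: -21.5 dBFS ≤ -8 dBFS, so stage 2 doesn't engage; output -21.5 dBFS.

-21.5 dBFS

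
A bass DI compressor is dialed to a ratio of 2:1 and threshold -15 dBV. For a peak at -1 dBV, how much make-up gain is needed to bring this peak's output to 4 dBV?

The peak compresses to -15 + 14/2 = -8 dBV.
To reach 4 dBV requires 4 − (-8) = 12 dB of make-up.

12 dB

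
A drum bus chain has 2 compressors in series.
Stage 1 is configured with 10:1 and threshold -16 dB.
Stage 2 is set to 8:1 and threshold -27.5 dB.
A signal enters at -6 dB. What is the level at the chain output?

-25.9375 dB

Stage 1: overshoot 10 dB → 10/10 = 1 dB → -15 dB.
Stage 2: overshoot 12.5 dB → 12.5/8 = 1.5625 dB → -25.9375 dB.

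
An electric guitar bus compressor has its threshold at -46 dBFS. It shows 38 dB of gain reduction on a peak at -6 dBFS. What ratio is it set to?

Input overshoot = -6 − (-46) = 40 dB.
Output overshoot = 40 − 38 = 2 dB.
Ratio = input overshoot / output overshoot = 40 / 2 = 20.

20:1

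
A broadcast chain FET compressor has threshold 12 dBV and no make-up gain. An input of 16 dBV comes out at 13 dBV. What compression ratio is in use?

Input overshoot = 16 − 12 = 4 dB; output overshoot = 13 − 12 = 1 dB.
Ratio = 4 / 1 = 4.

4:1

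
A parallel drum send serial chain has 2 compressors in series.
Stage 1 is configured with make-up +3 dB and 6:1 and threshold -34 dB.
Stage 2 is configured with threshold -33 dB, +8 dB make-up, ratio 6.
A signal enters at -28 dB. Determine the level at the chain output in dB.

-24.5 dB

Stage 1: 6 dB above -34 dB, reduced 6:1 to 1 dB above → -33 dB; +3 dB make-up → -30 dB.
Stage 2: -30 dB is 3 dB over -33 dB; at 6:1 that becomes 0.5 dB over, giving -32.5 dB; +8 dB make-up → -24.5 dB.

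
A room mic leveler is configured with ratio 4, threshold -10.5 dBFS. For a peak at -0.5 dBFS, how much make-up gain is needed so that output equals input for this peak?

7.5 dB

Overshoot 10 dB → 10/4 = 2.5 dB after compression, so the compressed level is -10.5 + 2.5 = -8 dBFS.
Make-up = target − compressed = -0.5 − (-8) = 7.5 dB.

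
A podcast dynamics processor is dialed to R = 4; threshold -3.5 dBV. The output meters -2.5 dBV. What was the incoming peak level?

0.5 dBV

Post-compression overshoot = -2.5 − (-3.5) = 1 dB.
Input overshoot = R × output overshoot = 4 dB → input = -3.5 + 4 = 0.5 dBV.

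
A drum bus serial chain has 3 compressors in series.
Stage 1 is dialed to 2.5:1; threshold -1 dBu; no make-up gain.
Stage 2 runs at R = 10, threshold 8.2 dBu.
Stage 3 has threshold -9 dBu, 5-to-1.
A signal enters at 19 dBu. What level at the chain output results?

Stage 1: overshoot 20 dB → 20/2.5 = 8 dB → 7 dBu.
Stage 2: 7 dBu is at or below the 8.2 dBu threshold — no compression; output 7 dBu.
Stage 3: 16 dB above -9 dBu, reduced 5:1 to 3.2 dB above → -5.8 dBu.

-5.8 dBu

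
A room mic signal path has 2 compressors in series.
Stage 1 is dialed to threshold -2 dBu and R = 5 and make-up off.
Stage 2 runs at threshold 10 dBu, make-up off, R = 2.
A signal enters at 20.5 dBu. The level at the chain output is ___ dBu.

Stage 1: 20.5 dBu is 22.5 dB over -2 dBu; at 5:1 that becomes 4.5 dB over, giving 2.5 dBu.
Stage 2: 2.5 dBu ≤ 10 dBu, so stage 2 doesn't engage; output 2.5 dBu.

2.5 dBu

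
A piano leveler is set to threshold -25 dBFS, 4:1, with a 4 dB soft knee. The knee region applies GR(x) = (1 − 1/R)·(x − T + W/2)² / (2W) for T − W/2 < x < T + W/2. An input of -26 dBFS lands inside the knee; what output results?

-26.09375 dBFS

x − T + W/2 = -26 − (-25) + 2 = 1.
GR = (1 − 1/4) × 1² / 8 = 0.75 × 1 / 8 = 0.09375 dB.
Output = -26 − 0.09375 = -26.09375 dBFS.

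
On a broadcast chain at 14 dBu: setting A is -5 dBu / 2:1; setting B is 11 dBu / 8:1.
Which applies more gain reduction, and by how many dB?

A: overshoot 19 dB → output overshoot 9.5 dB → GR 9.5 dB.
B: overshoot 3 dB → output overshoot 0.375 dB → GR 2.625 dB.
Difference: 6.875 dB in favour of A.

A, by 6.875 dB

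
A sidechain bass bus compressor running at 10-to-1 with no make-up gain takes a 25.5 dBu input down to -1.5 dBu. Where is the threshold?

Gain reduction = 25.5 − (-1.5) = 27 dB; output overshoot = GR / (R − 1) = 27 / 9 = 3 dB.
Threshold = output − output overshoot = -1.5 − 3 = -4.5 dBu.

-4.5 dBu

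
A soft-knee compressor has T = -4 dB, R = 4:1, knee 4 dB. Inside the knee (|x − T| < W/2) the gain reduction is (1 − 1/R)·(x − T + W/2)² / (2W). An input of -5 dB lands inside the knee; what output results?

-5.09375 dB

x − T + W/2 = -5 − (-4) + 2 = 1.
GR = (1 − 1/4) × 1² / 8 = 0.75 × 1 / 8 = 0.09375 dB.
Output = -5 − 0.09375 = -5.09375 dB.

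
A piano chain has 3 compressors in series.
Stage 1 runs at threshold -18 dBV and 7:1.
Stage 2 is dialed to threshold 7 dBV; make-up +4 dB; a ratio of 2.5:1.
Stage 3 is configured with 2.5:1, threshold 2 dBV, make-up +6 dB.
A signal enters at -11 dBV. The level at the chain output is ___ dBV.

Stage 1: -11 dBV is 7 dB over -18 dBV; at 7:1 that becomes 1 dB over, giving -17 dBV.
Stage 2: -17 dBV ≤ 7 dBV, so stage 2 doesn't engage; make-up brings it to -13 dBV.
Stage 3: -13 dBV ≤ 2 dBV, so stage 3 doesn't engage; make-up brings it to -7 dBV.

-7 dBV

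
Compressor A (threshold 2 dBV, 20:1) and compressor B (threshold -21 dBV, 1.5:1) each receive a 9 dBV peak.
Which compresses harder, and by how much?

A: GR = 7 − 7/20 = 6.65 dB.
B: GR = 30 − 30/1.5 = 10 dB.
Difference: 3.35 dB in favour of B.

B, by 3.35 dB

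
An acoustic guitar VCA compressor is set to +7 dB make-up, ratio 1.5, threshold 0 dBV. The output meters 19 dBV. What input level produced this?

Before make-up, the level was 19 − 7 = 12 dBV.
The compressed level sits 12 − 0 = 12 dB over threshold.
Input overshoot = R × output overshoot = 18 dB → input = 0 + 18 = 18 dBV.

18 dBV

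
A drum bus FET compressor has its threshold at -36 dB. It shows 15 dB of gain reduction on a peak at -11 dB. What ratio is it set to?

2.5:1

Input overshoot = -11 − (-36) = 25 dB.
Output overshoot = 25 − 15 = 10 dB.
Ratio = input overshoot / output overshoot = 25 / 10 = 2.5.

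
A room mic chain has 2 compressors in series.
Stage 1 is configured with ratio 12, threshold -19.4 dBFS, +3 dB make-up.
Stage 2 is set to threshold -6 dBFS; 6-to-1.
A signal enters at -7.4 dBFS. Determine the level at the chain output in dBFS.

-15.4 dBFS

Stage 1: -7.4 dBFS is 12 dB over -19.4 dBFS; at 12:1 that becomes 1 dB over, giving -18.4 dBFS; +3 dB make-up → -15.4 dBFS.
Stage 2: -15.4 dBFS ≤ -6 dBFS, so stage 2 doesn't engage; output -15.4 dBFS.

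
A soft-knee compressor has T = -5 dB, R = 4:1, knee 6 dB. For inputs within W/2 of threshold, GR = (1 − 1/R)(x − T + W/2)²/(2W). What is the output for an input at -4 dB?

-5 dB

x − T + W/2 = -4 − (-5) + 3 = 4.
GR = (1 − 1/4) × 4² / 12 = 0.75 × 16 / 12 = 1 dB.
Output = -4 − 1 = -5 dB.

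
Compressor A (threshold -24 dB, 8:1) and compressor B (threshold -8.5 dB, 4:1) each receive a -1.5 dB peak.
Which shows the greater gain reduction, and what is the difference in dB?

A, by 14.4375 dB

A: overshoot 22.5 dB → output overshoot 2.8125 dB → GR 19.6875 dB.
B: overshoot 7 dB → output overshoot 1.75 dB → GR 5.25 dB.
A reduces 14.4375 dB more.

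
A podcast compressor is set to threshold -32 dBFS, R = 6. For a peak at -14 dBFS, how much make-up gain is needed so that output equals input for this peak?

Without make-up, output = threshold + overshoot/6 = -32 + 3 = -29 dBFS.
Gap to target: 15 dB.

15 dB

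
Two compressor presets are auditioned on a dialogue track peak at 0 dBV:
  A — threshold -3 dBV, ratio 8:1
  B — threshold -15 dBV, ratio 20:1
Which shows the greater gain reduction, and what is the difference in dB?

B, by 11.625 dB

A: GR = 3 − 3/8 = 2.625 dB.
B: GR = 15 − 15/20 = 14.25 dB.
B applies 11.625 dB more gain reduction.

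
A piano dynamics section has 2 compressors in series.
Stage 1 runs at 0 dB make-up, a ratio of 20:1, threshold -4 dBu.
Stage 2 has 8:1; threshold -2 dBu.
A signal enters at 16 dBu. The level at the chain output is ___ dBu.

Stage 1: overshoot 20 dB → 20/20 = 1 dB → -3 dBu.
Stage 2: -3 dBu ≤ -2 dBu, so stage 2 doesn't engage; output -3 dBu.

-3 dBu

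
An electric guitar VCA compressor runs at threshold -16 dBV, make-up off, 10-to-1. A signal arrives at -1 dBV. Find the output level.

-14.5 dBV

Overshoot: -1 − (-16) = 15 dB.
The 15 dB excess becomes 1.5 dB after 10:1 reduction.
Output = -16 + 1.5 = -14.5 dBV.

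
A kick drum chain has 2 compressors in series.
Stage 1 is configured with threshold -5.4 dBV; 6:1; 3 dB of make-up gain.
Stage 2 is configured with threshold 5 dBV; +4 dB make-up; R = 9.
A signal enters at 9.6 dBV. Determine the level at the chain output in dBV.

Stage 1: 15 dB above -5.4 dBV, reduced 6:1 to 2.5 dB above → -2.9 dBV; +3 dB make-up → 0.1 dBV.
Stage 2: 0.1 dBV ≤ 5 dBV, so stage 2 doesn't engage; make-up brings it to 4.1 dBV.

4.1 dBV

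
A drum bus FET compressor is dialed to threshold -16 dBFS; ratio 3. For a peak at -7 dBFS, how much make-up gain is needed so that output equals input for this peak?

Overshoot 9 dB → 9/3 = 3 dB after compression, so the compressed level is -16 + 3 = -13 dBFS.
Make-up = target − compressed = -7 − (-13) = 6 dB.

6 dB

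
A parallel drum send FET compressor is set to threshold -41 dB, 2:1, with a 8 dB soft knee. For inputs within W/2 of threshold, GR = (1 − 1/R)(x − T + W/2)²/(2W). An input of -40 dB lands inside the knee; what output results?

x − T + W/2 = -40 − (-41) + 4 = 5.
GR = (1 − 1/2) × 5² / 16 = 0.5 × 25 / 16 = 0.78125 dB.
Output = -40 − 0.78125 = -40.78125 dB.

-40.78125 dB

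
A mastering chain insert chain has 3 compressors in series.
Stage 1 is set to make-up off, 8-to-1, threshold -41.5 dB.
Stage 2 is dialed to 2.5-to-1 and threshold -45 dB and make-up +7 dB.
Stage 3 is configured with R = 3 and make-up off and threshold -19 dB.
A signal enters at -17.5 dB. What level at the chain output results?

Stage 1: 24 dB above -41.5 dB, reduced 8:1 to 3 dB above → -38.5 dB.
Stage 2: -38.5 dB is 6.5 dB over -45 dB; at 2.5:1 that becomes 2.6 dB over, giving -42.4 dB; +7 dB make-up → -35.4 dB.
Stage 3: below threshold (-35.4 ≤ -19); passes unchanged; output -35.4 dB.

-35.4 dB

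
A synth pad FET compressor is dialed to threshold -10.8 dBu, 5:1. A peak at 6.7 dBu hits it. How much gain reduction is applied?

The signal is 17.5 dB above threshold.
A 5:1 ratio leaves 3.5 dB of that excess.
Gain reduction = 17.5 − 3.5 = 14 dB.

14 dB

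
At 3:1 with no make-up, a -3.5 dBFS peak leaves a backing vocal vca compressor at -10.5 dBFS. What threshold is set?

-14 dBFS

Input is 10.5 dB above T (since output overshoot × R = input overshoot: (-10.5 − T)·3 = -3.5 − T gives T = -14 dBFS).
Check: -14 + (-3.5 − (-14))/3 = -14 + 3.5 = -10.5 dBFS. ✓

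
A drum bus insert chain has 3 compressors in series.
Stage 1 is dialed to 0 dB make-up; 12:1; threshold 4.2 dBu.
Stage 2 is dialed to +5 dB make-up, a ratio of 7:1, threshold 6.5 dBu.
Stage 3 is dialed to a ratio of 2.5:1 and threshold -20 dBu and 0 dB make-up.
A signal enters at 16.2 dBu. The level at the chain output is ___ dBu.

-7.92 dBu

Stage 1: overshoot 12 dB → 12/12 = 1 dB → 5.2 dBu.
Stage 2: below threshold (5.2 ≤ 6.5); passes unchanged; make-up brings it to 10.2 dBu.
Stage 3: overshoot 30.2 dB → 30.2/2.5 = 12.08 dB → -7.92 dBu.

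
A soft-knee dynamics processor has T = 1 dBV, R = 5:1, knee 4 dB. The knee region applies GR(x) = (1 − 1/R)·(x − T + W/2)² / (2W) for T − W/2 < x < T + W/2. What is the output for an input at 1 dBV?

0.6 dBV

x − T + W/2 = 1 − 1 + 2 = 2.
GR = (1 − 1/5) × 2² / 8 = 0.8 × 4 / 8 = 0.4 dB.
Output = 1 − 0.4 = 0.6 dBV.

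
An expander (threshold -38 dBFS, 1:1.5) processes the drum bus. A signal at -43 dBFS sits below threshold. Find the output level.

-45.5 dBFS

The input is 5 dB below the -38 dBFS threshold.
A 1:1.5 expander multiplies undershoot by 1.5: 5 × 1.5 = 7.5 dB below threshold.
Output = -38 − 7.5 = -45.5 dBFS.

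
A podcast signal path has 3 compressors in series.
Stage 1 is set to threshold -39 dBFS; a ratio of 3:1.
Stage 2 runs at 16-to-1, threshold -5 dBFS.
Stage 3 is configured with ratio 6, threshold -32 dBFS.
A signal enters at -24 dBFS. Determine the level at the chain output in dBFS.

-34 dBFS

Stage 1: -24 dBFS is 15 dB over -39 dBFS; at 3:1 that becomes 5 dB over, giving -34 dBFS.
Stage 2: -34 dBFS is at or below the -5 dBFS threshold — no compression; output -34 dBFS.
Stage 3: -34 dBFS is at or below the -32 dBFS threshold — no compression; output -34 dBFS.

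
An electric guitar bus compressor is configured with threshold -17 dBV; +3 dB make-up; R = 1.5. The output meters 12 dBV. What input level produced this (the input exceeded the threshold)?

22 dBV

Before make-up, the level was 12 − 3 = 9 dBV.
That's 26 dB above the -17 dBV threshold.
Input overshoot = R × output overshoot = 39 dB → input = -17 + 39 = 22 dBV.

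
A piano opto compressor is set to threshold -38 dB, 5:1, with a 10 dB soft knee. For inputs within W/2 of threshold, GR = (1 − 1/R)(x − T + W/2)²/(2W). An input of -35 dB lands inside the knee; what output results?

x − T + W/2 = -35 − (-38) + 5 = 8.
GR = (1 − 1/5) × 8² / 20 = 0.8 × 64 / 20 = 2.56 dB.
Output = -35 − 2.56 = -37.56 dB.

-37.56 dB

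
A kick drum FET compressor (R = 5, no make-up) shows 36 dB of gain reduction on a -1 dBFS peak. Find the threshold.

Let T be the threshold. Output overshoot = (input overshoot)/R, so -37 − T = (-1 − T)/5.
5·(-37 − T) = -1 − T → 4·T = -185 − (-1) = -184.
T = -184/4 = -46 dBFS.

-46 dBFS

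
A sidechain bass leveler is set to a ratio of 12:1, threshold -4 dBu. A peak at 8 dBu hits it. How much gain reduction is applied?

8 dBu exceeds the threshold by 12 dB.
At 12:1, output sits 12/12 = 1 dB above threshold.
Gain reduction = 12 − 1 = 11 dB.

11 dB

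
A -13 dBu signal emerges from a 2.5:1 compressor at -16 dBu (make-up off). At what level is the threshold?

Gain reduction = -13 − (-16) = 3 dB; output overshoot = GR / (R − 1) = 3 / 1.5 = 2 dB.
Threshold = output − output overshoot = -16 − 2 = -18 dBu.

-18 dBu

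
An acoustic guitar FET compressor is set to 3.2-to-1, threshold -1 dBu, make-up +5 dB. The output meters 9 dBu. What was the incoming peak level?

15 dBu

Before make-up, the level was 9 − 5 = 4 dBu.
The compressed level sits 4 − (-1) = 5 dB over threshold.
Before 3.2:1 compression the overshoot was 5 × 3.2 = 16 dB, so input = -1 + 16 = 15 dBu.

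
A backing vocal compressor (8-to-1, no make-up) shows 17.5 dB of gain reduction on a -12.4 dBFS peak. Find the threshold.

-32.4 dBFS

Gain reduction = -12.4 − (-29.9) = 17.5 dB; output overshoot = GR / (R − 1) = 17.5 / 7 = 2.5 dB.
Threshold = output − output overshoot = -29.9 − 2.5 = -32.4 dBFS.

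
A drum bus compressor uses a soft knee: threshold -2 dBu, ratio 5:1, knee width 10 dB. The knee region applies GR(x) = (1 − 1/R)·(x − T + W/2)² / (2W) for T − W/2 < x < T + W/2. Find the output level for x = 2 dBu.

-1.24 dBu

x − T + W/2 = 2 − (-2) + 5 = 9.
GR = (1 − 1/5) × 9² / 20 = 0.8 × 81 / 20 = 3.24 dB.
Output = 2 − 3.24 = -1.24 dBu.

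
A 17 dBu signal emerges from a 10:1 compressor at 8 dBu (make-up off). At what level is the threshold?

Gain reduction = 17 − 8 = 9 dB; output overshoot = GR / (R − 1) = 9 / 9 = 1 dB.
Threshold = output − output overshoot = 8 − 1 = 7 dBu.

7 dBu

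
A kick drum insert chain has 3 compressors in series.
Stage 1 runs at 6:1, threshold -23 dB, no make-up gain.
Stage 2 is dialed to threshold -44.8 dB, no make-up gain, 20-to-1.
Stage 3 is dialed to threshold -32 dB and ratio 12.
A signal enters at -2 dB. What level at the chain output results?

Stage 1: 21 dB above -23 dB, reduced 6:1 to 3.5 dB above → -19.5 dB.
Stage 2: 25.3 dB above -44.8 dB, reduced 20:1 to 1.265 dB above → -43.535 dB.
Stage 3: -43.535 dB ≤ -32 dB, so stage 3 doesn't engage; output -43.535 dB.

-43.535 dB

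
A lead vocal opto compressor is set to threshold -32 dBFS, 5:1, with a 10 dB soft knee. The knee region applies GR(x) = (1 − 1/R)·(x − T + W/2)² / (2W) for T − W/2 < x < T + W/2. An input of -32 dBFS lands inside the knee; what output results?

x − T + W/2 = -32 − (-32) + 5 = 5.
GR = (1 − 1/5) × 5² / 20 = 0.8 × 25 / 20 = 1 dB.
Output = -32 − 1 = -33 dBFS.

-33 dBFS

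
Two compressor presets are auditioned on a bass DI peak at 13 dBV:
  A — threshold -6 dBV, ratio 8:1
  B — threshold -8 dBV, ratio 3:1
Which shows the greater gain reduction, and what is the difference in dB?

A, by 2.625 dB

A: GR = 19 − 19/8 = 16.625 dB.
B: GR = 21 − 21/3 = 14 dB.
A applies 2.625 dB more gain reduction.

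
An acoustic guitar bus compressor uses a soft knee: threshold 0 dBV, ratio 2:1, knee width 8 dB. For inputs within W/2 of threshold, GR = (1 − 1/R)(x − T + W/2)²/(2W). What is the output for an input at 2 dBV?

x − T + W/2 = 2 − 0 + 4 = 6.
GR = (1 − 1/2) × 6² / 16 = 0.5 × 36 / 16 = 1.125 dB.
Output = 2 − 1.125 = 0.875 dBV.

0.875 dBV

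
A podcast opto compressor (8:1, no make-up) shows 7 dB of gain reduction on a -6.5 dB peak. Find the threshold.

Gain reduction = -6.5 − (-13.5) = 7 dB; output overshoot = GR / (R − 1) = 7 / 7 = 1 dB.
Threshold = output − output overshoot = -13.5 − 1 = -14.5 dB.

-14.5 dB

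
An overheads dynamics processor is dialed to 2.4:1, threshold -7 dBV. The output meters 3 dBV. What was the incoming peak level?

17 dBV

The compressed level sits 3 − (-7) = 10 dB over threshold.
Input overshoot = R × output overshoot = 24 dB → input = -7 + 24 = 17 dBV.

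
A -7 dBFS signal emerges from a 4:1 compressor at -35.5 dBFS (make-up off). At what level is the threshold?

-45 dBFS

Gain reduction = -7 − (-35.5) = 28.5 dB; output overshoot = GR / (R − 1) = 28.5 / 3 = 9.5 dB.
Threshold = output − output overshoot = -35.5 − 9.5 = -45 dBFS.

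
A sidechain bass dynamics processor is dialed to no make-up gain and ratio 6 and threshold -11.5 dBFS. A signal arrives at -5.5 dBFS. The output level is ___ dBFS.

-10.5 dBFS

The input is 6 dB above the -11.5 dBFS threshold.
The 6 dB excess becomes 1 dB after 6:1 reduction.
Output = -11.5 + 1 = -10.5 dBFS.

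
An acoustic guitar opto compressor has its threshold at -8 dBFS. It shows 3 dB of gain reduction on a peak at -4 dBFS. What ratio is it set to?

Input overshoot = -4 − (-8) = 4 dB.
Output overshoot = 4 − 3 = 1 dB.
Ratio = input overshoot / output overshoot = 4 / 1 = 4.

4:1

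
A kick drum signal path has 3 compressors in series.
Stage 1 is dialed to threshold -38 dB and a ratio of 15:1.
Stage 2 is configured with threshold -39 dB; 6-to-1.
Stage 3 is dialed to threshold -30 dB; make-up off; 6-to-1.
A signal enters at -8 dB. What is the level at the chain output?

-38.5 dB

Stage 1: 30 dB above -38 dB, reduced 15:1 to 2 dB above → -36 dB.
Stage 2: overshoot 3 dB → 3/6 = 0.5 dB → -38.5 dB.
Stage 3: -38.5 dB ≤ -30 dB, so stage 3 doesn't engage; output -38.5 dB.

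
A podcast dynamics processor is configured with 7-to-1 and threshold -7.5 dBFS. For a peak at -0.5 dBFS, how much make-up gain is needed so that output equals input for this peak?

Without make-up, output = threshold + overshoot/7 = -7.5 + 1 = -6.5 dBFS.
Gap to target: 6 dB.

6 dB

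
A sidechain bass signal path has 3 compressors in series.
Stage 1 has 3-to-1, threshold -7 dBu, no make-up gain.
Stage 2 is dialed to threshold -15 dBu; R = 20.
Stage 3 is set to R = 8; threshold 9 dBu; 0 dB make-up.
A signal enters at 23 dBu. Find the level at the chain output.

Stage 1: 30 dB above -7 dBu, reduced 3:1 to 10 dB above → 3 dBu.
Stage 2: overshoot 18 dB → 18/20 = 0.9 dB → -14.1 dBu.
Stage 3: below threshold (-14.1 ≤ 9); passes unchanged; output -14.1 dBu.

-14.1 dBu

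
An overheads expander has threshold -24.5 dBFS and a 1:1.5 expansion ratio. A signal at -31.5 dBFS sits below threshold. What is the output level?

-35 dBFS

Below threshold, a 1:1.5 expander applies gain = (1.5−1)×(T − x) of attenuation.
(1.5−1) × 7 = 3.5 dB, so output = -31.5 − 3.5 = -35 dBFS.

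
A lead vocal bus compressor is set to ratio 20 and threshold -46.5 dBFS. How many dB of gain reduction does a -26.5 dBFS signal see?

Overshoot = -26.5 − (-46.5) = 20 dB.
A 20:1 ratio leaves 1 dB of that excess.
GR = overshoot in − overshoot out = 20 − 1 = 19 dB.

19 dB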